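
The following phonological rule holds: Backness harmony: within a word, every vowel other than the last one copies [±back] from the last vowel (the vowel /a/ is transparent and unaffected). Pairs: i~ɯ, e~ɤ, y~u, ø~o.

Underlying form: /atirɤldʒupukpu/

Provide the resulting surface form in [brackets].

/i/ harmonizes with /u/ ([+back]) → [ɯ]

[atɯrɤldʒupukpu]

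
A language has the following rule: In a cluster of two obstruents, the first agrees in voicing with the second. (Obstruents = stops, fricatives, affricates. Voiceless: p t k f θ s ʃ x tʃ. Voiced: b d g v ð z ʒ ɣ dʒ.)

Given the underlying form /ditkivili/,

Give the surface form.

no segment meets the rule's conditions; no change.

[ditkivili]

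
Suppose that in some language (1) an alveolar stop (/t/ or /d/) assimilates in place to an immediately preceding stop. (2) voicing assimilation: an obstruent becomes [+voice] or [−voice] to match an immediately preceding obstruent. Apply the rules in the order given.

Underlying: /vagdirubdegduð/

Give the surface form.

[vaggirubbegguð]

Rule 1: /d/ after /g/ (velar) → [g]
Rule 1: /d/ after /b/ (labial) → [b]
Rule 1: /d/ after /g/ (velar) → [g]
After rule 1: vaggirubbegguð
Rule 2: no segment meets the rule's conditions; no change.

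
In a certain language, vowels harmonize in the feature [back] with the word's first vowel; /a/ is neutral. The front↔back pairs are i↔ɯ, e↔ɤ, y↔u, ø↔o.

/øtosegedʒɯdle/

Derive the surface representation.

[øtøsegedʒidle]

/o/ harmonizes with /ø/ ([-back]) → [ø]
/ɯ/ harmonizes with /ø/ ([-back]) → [i]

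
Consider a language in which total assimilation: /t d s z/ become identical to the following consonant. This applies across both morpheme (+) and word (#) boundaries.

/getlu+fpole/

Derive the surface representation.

/t/ before /l/ → [l] (total assimilation)

[gellu+fpole]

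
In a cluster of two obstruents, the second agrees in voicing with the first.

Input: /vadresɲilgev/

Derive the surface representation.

no segment meets the rule's conditions; no change.

[vadresɲilgev]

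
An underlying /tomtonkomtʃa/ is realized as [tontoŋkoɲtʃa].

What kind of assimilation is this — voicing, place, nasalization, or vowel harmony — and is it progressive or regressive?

place assimilation, regressive

/m/→[n] /n/→[ŋ] /m/→[ɲ].
Each target copies a feature from the following segment, so the direction is regressive.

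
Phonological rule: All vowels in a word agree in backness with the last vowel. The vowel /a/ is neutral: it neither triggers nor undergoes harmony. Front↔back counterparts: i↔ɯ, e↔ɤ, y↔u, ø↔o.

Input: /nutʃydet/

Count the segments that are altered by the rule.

/u/ harmonizes with /e/ ([-back]) → [y]
1 segment changes.

1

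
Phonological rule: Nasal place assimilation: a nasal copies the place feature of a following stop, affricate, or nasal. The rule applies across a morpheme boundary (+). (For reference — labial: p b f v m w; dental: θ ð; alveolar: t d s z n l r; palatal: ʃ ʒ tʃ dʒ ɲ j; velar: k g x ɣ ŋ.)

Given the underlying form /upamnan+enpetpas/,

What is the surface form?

/m/ before /n/ (alveolar) → [n]
/n/ before /p/ (labial) → [m]

[upannan+empetpas]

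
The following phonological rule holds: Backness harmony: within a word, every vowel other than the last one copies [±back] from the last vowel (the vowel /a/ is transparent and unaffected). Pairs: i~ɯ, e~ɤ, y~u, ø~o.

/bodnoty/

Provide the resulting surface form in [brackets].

/o/ harmonizes with /y/ ([-back]) → [ø]
/o/ harmonizes with /y/ ([-back]) → [ø]

[bødnøty]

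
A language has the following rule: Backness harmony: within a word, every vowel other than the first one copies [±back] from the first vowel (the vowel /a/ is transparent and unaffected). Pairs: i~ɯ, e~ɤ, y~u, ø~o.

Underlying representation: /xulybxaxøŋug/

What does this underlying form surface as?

[xulubxaxoŋug]

/y/ harmonizes with /u/ ([+back]) → [u]
/ø/ harmonizes with /u/ ([+back]) → [o]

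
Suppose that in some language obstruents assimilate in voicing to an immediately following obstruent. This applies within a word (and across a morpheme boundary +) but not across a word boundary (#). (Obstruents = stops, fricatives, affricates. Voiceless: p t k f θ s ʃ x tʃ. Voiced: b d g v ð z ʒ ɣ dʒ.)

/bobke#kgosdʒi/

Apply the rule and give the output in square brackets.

/b/ before /k/ (voiceless) → [p]
/k/ before /g/ (voiced) → [g]
/s/ before /dʒ/ (voiced) → [z]

[bopke#ggozdʒi]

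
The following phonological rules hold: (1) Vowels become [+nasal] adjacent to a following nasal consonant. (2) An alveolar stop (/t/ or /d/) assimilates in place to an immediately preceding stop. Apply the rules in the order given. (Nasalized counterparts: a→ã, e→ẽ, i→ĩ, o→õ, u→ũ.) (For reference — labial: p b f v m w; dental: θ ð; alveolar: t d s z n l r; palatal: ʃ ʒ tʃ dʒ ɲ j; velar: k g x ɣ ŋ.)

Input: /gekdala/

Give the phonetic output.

Rule 1: no segment meets the rule's conditions; no change.
After rule 1: gekdala
Rule 2: /d/ after /k/ (velar) → [g]

[gekgala]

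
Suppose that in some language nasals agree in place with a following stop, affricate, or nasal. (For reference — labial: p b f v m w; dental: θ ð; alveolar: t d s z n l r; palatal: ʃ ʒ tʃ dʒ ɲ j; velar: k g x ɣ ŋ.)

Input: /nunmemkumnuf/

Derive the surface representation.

/n/ before /m/ (labial) → [m]
/m/ before /k/ (velar) → [ŋ]
/m/ before /n/ (alveolar) → [n]

[nummeŋkunnuf]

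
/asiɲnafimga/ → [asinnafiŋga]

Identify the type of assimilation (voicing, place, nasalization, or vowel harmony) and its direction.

/ɲ/→[n] /m/→[ŋ].
Each target copies a feature from the following segment, so the direction is regressive.

place assimilation, regressive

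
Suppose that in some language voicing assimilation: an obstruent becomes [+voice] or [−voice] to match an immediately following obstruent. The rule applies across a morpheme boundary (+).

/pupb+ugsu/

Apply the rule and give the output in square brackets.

[pubb+uksu]

/p/ before /b/ (voiced) → [b]
/g/ before /s/ (voiceless) → [k]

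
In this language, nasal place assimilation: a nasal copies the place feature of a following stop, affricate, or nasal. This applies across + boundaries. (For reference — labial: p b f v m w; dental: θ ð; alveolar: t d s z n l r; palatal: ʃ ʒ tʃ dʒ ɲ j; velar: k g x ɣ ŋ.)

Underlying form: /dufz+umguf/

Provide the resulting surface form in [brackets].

[dufz+uŋguf]

/m/ before /g/ (velar) → [ŋ]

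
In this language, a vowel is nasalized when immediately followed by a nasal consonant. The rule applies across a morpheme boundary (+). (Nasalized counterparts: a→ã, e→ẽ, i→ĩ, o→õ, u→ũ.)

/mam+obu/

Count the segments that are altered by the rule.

/a/ before nasal /m/ → [ã]
1 segment changes.

1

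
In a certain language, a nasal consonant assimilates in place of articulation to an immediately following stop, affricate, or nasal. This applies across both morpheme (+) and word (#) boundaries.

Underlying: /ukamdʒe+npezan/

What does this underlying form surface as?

[ukaɲdʒe+mpezan]

/m/ before /dʒ/ (palatal) → [ɲ]
/n/ before /p/ (labial) → [m]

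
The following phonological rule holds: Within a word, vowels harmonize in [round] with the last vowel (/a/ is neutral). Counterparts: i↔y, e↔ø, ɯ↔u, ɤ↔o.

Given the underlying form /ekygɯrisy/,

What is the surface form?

/e/ harmonizes with /y/ ([+round]) → [ø]
/ɯ/ harmonizes with /y/ ([+round]) → [u]
/i/ harmonizes with /y/ ([+round]) → [y]

[økygurysy]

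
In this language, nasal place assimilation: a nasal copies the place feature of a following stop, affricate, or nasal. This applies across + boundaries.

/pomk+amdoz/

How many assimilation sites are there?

2

/m/ before /k/ (velar) → [ŋ]
/m/ before /d/ (alveolar) → [n]
2 segments change.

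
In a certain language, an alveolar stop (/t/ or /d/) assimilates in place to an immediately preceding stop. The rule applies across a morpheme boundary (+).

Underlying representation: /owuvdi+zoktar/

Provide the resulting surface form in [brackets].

[owuvdi+zokkar]

/t/ after /k/ (velar) → [k]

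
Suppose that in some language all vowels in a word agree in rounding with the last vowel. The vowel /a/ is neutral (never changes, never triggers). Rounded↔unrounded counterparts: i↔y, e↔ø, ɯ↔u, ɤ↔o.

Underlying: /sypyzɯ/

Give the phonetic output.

/y/ harmonizes with /ɯ/ ([-round]) → [i]
/y/ harmonizes with /ɯ/ ([-round]) → [i]

[sipizɯ]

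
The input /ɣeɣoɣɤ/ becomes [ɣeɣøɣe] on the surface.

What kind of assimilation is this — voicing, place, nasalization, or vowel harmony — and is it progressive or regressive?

vowel harmony, progressive

/o/→[ø] /ɤ/→[e].
Vowels agree with the first vowel, so the harmony is progressive.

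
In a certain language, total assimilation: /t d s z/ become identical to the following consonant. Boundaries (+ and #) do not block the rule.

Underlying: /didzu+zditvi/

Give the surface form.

[dizzu+ddivvi]

/d/ before /z/ → [z] (total assimilation)
/z/ before /d/ → [d] (total assimilation)
/t/ before /v/ → [v] (total assimilation)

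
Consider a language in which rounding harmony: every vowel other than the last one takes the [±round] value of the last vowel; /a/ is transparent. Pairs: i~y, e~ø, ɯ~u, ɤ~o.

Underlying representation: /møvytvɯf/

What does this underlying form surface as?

/ø/ harmonizes with /ɯ/ ([-round]) → [e]
/y/ harmonizes with /ɯ/ ([-round]) → [i]

[mevitvɯf]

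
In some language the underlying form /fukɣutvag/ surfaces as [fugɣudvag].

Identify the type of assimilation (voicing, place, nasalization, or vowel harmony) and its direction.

/k/→[g] /t/→[d].
Each target copies a feature from the following segment, so the direction is regressive.

voicing assimilation, regressive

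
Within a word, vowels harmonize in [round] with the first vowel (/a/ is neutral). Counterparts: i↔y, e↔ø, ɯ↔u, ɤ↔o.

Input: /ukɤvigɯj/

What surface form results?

[ukovyguj]

/ɤ/ harmonizes with /u/ ([+round]) → [o]
/i/ harmonizes with /u/ ([+round]) → [y]
/ɯ/ harmonizes with /u/ ([+round]) → [u]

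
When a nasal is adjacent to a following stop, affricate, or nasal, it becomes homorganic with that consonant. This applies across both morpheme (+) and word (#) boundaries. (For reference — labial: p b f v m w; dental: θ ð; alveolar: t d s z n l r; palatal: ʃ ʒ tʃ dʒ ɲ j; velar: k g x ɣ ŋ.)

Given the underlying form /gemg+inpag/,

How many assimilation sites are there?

2

/m/ before /g/ (velar) → [ŋ]
/n/ before /p/ (labial) → [m]
2 segments change.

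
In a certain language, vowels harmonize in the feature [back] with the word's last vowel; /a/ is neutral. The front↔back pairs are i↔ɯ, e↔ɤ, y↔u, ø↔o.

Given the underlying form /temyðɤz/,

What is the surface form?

/e/ harmonizes with /ɤ/ ([+back]) → [ɤ]
/y/ harmonizes with /ɤ/ ([+back]) → [u]

[tɤmuðɤz]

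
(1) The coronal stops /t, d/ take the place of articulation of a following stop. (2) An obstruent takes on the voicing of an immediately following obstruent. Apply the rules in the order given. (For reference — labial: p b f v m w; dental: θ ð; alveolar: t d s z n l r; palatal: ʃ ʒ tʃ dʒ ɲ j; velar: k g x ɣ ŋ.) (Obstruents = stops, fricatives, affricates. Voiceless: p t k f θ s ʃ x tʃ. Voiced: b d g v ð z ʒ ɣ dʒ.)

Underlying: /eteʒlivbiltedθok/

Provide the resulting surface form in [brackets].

[eteʒlivbiltetθok]

Rule 1: no segment meets the rule's conditions; no change.
After rule 1: eteʒlivbiltedθok
Rule 2: /d/ before /θ/ (voiceless) → [t]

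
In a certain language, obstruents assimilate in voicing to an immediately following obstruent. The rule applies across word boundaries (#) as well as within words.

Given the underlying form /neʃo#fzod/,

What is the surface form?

/f/ before /z/ (voiced) → [v]

[neʃo#vzod]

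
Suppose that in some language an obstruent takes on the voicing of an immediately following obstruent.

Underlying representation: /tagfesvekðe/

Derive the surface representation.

[takfezvegðe]

/g/ before /f/ (voiceless) → [k]
/s/ before /v/ (voiced) → [z]
/k/ before /ð/ (voiced) → [g]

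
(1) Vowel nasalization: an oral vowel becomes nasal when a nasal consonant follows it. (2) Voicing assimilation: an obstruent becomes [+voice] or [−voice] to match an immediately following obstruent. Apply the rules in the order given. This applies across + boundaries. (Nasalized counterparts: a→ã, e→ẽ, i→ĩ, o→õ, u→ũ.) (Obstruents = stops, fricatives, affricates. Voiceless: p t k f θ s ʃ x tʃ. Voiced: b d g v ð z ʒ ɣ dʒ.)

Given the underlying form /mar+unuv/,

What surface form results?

Rule 1: /u/ before nasal /n/ → [ũ]
After rule 1: mar+ũnuv
Rule 2: no segment meets the rule's conditions; no change.

[mar+ũnuv]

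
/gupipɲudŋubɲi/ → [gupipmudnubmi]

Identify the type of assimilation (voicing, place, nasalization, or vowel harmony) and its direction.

/ɲ/→[m] /ŋ/→[n] /ɲ/→[m].
Each target copies a feature from the preceding segment, so the direction is progressive.

place assimilation, progressive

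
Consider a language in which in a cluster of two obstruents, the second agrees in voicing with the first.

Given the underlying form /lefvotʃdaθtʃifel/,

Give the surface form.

[leffotʃtaθtʃifel]

/v/ after /f/ (voiceless) → [f]
/d/ after /tʃ/ (voiceless) → [t]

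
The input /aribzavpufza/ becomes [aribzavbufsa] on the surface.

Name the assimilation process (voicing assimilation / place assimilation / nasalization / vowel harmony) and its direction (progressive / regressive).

voicing assimilation, progressive

/p/→[b] /z/→[s].
Each target copies a feature from the preceding segment, so the direction is progressive.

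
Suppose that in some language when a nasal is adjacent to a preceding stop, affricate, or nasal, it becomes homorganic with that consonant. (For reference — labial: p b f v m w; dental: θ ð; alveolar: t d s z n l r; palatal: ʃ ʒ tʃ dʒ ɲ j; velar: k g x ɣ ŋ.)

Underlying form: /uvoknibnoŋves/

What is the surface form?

/n/ after /k/ (velar) → [ŋ]
/n/ after /b/ (labial) → [m]

[uvokŋibmoŋves]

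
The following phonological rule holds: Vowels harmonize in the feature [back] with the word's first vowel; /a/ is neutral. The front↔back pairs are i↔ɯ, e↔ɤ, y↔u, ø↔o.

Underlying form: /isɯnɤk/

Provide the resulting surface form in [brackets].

[isinek]

/ɯ/ harmonizes with /i/ ([-back]) → [i]
/ɤ/ harmonizes with /i/ ([-back]) → [e]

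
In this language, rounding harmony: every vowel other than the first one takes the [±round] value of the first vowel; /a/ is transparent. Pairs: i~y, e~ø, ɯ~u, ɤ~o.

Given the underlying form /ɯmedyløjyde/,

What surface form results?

/y/ harmonizes with /ɯ/ ([-round]) → [i]
/ø/ harmonizes with /ɯ/ ([-round]) → [e]
/y/ harmonizes with /ɯ/ ([-round]) → [i]

[ɯmedilejide]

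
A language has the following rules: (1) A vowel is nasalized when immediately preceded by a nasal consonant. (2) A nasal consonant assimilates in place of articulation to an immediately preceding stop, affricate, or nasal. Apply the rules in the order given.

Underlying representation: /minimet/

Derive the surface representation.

Rule 1: /i/ after nasal /m/ → [ĩ]
Rule 1: /i/ after nasal /n/ → [ĩ]
Rule 1: /e/ after nasal /m/ → [ẽ]
After rule 1: mĩnĩmẽt
Rule 2: no segment meets the rule's conditions; no change.

[mĩnĩmẽt]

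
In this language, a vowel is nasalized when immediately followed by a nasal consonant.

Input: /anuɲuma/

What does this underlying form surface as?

[ãnũɲũma]

/a/ before nasal /n/ → [ã]
/u/ before nasal /ɲ/ → [ũ]
/u/ before nasal /m/ → [ũ]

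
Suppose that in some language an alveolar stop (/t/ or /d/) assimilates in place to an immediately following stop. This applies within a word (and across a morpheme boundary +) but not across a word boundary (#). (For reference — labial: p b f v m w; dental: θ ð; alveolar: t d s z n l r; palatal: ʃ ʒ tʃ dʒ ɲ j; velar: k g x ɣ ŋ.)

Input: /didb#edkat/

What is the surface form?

[dibb#egkat]

/d/ before /b/ (labial) → [b]
/d/ before /k/ (velar) → [g]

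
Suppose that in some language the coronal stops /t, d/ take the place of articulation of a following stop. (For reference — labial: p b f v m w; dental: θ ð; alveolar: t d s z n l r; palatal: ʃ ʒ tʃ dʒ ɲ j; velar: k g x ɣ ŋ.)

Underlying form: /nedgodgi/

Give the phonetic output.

[neggoggi]

/d/ before /g/ (velar) → [g]
/d/ before /g/ (velar) → [g]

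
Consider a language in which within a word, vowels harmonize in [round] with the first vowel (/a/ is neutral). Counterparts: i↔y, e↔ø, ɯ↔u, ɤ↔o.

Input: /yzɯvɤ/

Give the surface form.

/ɯ/ harmonizes with /y/ ([+round]) → [u]
/ɤ/ harmonizes with /y/ ([+round]) → [o]

[yzuvo]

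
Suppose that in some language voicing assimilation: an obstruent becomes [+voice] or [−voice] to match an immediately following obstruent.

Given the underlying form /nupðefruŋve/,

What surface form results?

[nubðefruŋve]

/p/ before /ð/ (voiced) → [b]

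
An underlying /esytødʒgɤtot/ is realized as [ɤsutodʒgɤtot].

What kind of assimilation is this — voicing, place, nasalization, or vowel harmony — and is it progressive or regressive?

/e/→[ɤ] /y/→[u] /ø/→[o].
Vowels agree with the last vowel, so the harmony is regressive.

vowel harmony, regressive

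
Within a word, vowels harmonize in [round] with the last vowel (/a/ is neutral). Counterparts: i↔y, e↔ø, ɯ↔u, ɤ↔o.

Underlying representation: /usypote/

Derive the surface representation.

[ɯsipɤte]

/u/ harmonizes with /e/ ([-round]) → [ɯ]
/y/ harmonizes with /e/ ([-round]) → [i]
/o/ harmonizes with /e/ ([-round]) → [ɤ]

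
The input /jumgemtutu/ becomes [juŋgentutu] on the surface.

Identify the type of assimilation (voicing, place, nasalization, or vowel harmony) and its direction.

/m/→[ŋ] /m/→[n].
Each target copies a feature from the following segment, so the direction is regressive.

place assimilation, regressive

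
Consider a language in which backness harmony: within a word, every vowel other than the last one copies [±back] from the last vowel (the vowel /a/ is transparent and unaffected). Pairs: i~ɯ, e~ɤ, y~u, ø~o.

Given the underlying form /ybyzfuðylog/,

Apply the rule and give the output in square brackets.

[ubuzfuðulog]

/y/ harmonizes with /o/ ([+back]) → [u]
/y/ harmonizes with /o/ ([+back]) → [u]
/y/ harmonizes with /o/ ([+back]) → [u]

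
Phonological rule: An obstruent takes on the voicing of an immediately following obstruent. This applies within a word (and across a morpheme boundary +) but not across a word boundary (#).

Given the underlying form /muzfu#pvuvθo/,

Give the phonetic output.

[musfu#bvufθo]

/z/ before /f/ (voiceless) → [s]
/p/ before /v/ (voiced) → [b]
/v/ before /θ/ (voiceless) → [f]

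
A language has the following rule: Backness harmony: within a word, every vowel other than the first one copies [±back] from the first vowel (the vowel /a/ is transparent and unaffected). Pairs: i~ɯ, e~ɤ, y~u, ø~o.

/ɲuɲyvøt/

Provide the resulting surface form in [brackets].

[ɲuɲuvot]

/y/ harmonizes with /u/ ([+back]) → [u]
/ø/ harmonizes with /u/ ([+back]) → [o]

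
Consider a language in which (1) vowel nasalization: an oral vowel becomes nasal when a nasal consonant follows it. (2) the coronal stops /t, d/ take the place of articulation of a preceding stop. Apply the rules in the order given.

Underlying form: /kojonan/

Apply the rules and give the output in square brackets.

[kojõnãn]

Rule 1: /o/ before nasal /n/ → [õ]
Rule 1: /a/ before nasal /n/ → [ã]
After rule 1: kojõnãn
Rule 2: no segment meets the rule's conditions; no change.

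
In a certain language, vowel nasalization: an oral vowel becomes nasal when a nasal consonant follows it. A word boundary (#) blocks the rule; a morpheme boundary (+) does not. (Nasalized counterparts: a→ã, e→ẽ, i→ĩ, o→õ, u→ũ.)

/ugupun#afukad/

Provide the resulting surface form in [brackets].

[ugupũn#afukad]

/u/ before nasal /n/ → [ũ]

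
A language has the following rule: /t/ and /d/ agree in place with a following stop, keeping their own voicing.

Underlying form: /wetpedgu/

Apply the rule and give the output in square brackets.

/t/ before /p/ (labial) → [p]
/d/ before /g/ (velar) → [g]

[weppeggu]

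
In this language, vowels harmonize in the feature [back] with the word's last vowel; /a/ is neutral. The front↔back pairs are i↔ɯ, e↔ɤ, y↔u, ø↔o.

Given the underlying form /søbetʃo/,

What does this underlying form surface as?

/ø/ harmonizes with /o/ ([+back]) → [o]
/e/ harmonizes with /o/ ([+back]) → [ɤ]

[sobɤtʃo]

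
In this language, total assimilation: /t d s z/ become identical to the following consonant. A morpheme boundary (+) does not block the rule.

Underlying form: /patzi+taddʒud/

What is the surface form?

/t/ before /z/ → [z] (total assimilation)
/d/ before /dʒ/ → [dʒ] (total assimilation)

[pazzi+tadʒdʒud]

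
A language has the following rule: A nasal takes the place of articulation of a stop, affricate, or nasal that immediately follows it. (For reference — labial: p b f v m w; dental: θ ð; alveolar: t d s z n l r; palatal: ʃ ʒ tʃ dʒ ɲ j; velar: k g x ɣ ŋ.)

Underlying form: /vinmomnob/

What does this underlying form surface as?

/n/ before /m/ (labial) → [m]
/m/ before /n/ (alveolar) → [n]

[vimmonnob]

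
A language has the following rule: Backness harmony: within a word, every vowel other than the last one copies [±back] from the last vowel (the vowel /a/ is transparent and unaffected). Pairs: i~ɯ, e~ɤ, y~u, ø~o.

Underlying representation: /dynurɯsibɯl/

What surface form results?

/y/ harmonizes with /ɯ/ ([+back]) → [u]
/i/ harmonizes with /ɯ/ ([+back]) → [ɯ]

[dunurɯsɯbɯl]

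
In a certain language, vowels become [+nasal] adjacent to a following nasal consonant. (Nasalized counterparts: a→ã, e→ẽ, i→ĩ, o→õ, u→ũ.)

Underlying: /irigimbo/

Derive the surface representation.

/i/ before nasal /m/ → [ĩ]

[irigĩmbo]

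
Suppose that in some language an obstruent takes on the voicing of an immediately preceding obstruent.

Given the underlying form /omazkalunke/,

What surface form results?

/k/ after /z/ (voiced) → [g]

[omazgalunke]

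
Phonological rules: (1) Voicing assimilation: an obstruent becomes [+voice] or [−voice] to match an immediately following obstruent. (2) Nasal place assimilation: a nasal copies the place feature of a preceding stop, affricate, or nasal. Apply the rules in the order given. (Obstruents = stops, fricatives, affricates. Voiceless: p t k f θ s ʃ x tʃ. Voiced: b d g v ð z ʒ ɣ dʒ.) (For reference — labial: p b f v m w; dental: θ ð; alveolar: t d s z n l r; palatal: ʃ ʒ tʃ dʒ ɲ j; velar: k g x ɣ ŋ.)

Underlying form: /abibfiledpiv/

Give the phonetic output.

[abipfiletpiv]

Rule 1: /b/ before /f/ (voiceless) → [p]
Rule 1: /d/ before /p/ (voiceless) → [t]
After rule 1: abipfiletpiv
Rule 2: no segment meets the rule's conditions; no change.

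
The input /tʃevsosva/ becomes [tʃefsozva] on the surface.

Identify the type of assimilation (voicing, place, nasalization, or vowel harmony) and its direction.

/v/→[f] /s/→[z].
Each target copies a feature from the following segment, so the direction is regressive.

voicing assimilation, regressive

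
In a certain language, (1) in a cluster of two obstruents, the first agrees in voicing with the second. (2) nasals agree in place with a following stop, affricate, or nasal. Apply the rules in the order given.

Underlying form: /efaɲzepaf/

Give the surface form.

Rule 1: no segment meets the rule's conditions; no change.
After rule 1: efaɲzepaf
Rule 2: no segment meets the rule's conditions; no change.

[efaɲzepaf]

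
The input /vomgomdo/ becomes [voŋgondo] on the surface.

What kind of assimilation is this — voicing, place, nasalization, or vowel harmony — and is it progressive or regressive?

/m/→[ŋ] /m/→[n].
Each target copies a feature from the following segment, so the direction is regressive.

place assimilation, regressive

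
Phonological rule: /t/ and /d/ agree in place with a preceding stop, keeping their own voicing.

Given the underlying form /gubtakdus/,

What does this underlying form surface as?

[gubpakgus]

/t/ after /b/ (labial) → [p]
/d/ after /k/ (velar) → [g]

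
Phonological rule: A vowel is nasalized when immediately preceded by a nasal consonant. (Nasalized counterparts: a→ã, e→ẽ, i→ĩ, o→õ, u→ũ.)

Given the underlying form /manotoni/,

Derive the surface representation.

[mãnõtonĩ]

/a/ after nasal /m/ → [ã]
/o/ after nasal /n/ → [õ]
/i/ after nasal /n/ → [ĩ]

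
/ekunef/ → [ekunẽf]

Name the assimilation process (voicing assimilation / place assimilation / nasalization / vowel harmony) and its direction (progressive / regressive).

/e/→[ẽ].
Each target copies a feature from the preceding segment, so the direction is progressive.

nasalization, progressive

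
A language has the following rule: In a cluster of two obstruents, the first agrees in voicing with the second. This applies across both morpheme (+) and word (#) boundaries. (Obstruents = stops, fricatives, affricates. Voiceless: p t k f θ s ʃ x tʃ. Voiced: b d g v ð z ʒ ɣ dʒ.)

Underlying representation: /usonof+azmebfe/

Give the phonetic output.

[usonof+azmepfe]

/b/ before /f/ (voiceless) → [p]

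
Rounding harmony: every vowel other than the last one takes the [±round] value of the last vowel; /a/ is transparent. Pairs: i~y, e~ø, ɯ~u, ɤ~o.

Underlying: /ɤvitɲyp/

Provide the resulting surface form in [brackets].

/ɤ/ harmonizes with /y/ ([+round]) → [o]
/i/ harmonizes with /y/ ([+round]) → [y]

[ovytɲyp]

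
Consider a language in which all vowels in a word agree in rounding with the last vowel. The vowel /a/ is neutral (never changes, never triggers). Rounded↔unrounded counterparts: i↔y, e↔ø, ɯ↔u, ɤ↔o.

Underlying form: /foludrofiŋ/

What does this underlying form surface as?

[fɤlɯdrɤfiŋ]

/o/ harmonizes with /i/ ([-round]) → [ɤ]
/u/ harmonizes with /i/ ([-round]) → [ɯ]
/o/ harmonizes with /i/ ([-round]) → [ɤ]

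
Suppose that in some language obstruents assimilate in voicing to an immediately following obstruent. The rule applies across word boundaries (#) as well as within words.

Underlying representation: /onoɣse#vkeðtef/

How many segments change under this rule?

/ɣ/ before /s/ (voiceless) → [x]
/v/ before /k/ (voiceless) → [f]
/ð/ before /t/ (voiceless) → [θ]
3 segments change.

3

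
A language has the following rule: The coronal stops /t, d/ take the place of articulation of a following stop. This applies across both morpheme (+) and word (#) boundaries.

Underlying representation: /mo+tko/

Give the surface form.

/t/ before /k/ (velar) → [k]

[mo+kko]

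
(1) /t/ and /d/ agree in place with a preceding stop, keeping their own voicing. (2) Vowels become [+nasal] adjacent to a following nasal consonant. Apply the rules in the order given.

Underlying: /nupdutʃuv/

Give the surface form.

Rule 1: /d/ after /p/ (labial) → [b]
After rule 1: nupbutʃuv
Rule 2: no segment meets the rule's conditions; no change.

[nupbutʃuv]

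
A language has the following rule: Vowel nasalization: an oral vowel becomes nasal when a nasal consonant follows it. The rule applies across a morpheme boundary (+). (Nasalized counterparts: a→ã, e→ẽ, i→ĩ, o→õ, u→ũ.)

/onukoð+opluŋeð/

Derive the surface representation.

/o/ before nasal /n/ → [õ]
/u/ before nasal /ŋ/ → [ũ]

[õnukoð+oplũŋeð]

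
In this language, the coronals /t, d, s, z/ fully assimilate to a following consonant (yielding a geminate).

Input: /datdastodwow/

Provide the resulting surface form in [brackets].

[daddattowwow]

/t/ before /d/ → [d] (total assimilation)
/s/ before /t/ → [t] (total assimilation)
/d/ before /w/ → [w] (total assimilation)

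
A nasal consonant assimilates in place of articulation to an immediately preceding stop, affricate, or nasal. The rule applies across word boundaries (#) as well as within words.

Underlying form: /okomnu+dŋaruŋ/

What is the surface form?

[okommu+dnaruŋ]

/n/ after /m/ (labial) → [m]
/ŋ/ after /d/ (alveolar) → [n]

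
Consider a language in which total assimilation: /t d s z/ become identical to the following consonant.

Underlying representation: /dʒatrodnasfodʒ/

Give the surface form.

/t/ before /r/ → [r] (total assimilation)
/d/ before /n/ → [n] (total assimilation)
/s/ before /f/ → [f] (total assimilation)

[dʒarronnaffodʒ]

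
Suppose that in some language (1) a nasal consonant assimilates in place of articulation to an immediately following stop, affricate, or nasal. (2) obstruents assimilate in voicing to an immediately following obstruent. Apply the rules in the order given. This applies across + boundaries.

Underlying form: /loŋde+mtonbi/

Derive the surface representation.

Rule 1: /ŋ/ before /d/ (alveolar) → [n]
Rule 1: /m/ before /t/ (alveolar) → [n]
Rule 1: /n/ before /b/ (labial) → [m]
After rule 1: londe+ntombi
Rule 2: no segment meets the rule's conditions; no change.

[londe+ntombi]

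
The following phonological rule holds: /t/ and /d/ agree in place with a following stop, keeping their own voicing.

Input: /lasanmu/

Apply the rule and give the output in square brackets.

no segment meets the rule's conditions; no change.

[lasanmu]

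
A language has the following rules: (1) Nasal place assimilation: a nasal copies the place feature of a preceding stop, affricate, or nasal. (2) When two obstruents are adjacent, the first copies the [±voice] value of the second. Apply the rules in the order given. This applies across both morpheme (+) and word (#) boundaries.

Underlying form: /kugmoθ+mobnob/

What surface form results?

[kugŋoθ+mobmob]

Rule 1: /m/ after /g/ (velar) → [ŋ]
Rule 1: /n/ after /b/ (labial) → [m]
After rule 1: kugŋoθ+mobmob
Rule 2: no segment meets the rule's conditions; no change.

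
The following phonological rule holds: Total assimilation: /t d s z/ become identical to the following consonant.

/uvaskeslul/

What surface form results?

/s/ before /k/ → [k] (total assimilation)
/s/ before /l/ → [l] (total assimilation)

[uvakkellul]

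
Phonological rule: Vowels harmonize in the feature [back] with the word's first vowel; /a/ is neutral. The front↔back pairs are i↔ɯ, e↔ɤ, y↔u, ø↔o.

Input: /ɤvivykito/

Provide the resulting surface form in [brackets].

[ɤvɯvukɯto]

/i/ harmonizes with /ɤ/ ([+back]) → [ɯ]
/y/ harmonizes with /ɤ/ ([+back]) → [u]
/i/ harmonizes with /ɤ/ ([+back]) → [ɯ]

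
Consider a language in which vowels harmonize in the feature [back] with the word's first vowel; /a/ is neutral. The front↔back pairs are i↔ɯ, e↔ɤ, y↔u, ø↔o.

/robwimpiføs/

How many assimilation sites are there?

3

/i/ harmonizes with /o/ ([+back]) → [ɯ]
/i/ harmonizes with /o/ ([+back]) → [ɯ]
/ø/ harmonizes with /o/ ([+back]) → [o]
3 segments change.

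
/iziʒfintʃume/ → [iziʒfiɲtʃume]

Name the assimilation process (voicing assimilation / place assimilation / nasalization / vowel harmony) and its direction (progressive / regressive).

place assimilation, regressive

/n/→[ɲ].
Each target copies a feature from the following segment, so the direction is regressive.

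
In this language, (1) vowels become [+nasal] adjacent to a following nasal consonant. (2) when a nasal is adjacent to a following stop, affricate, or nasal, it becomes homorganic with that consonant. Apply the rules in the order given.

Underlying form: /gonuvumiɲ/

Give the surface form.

Rule 1: /o/ before nasal /n/ → [õ]
Rule 1: /u/ before nasal /m/ → [ũ]
Rule 1: /i/ before nasal /ɲ/ → [ĩ]
After rule 1: gõnuvũmĩɲ
Rule 2: no segment meets the rule's conditions; no change.

[gõnuvũmĩɲ]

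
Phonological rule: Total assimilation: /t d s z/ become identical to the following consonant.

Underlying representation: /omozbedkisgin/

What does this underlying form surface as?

[omobbekkiggin]

/z/ before /b/ → [b] (total assimilation)
/d/ before /k/ → [k] (total assimilation)
/s/ before /g/ → [g] (total assimilation)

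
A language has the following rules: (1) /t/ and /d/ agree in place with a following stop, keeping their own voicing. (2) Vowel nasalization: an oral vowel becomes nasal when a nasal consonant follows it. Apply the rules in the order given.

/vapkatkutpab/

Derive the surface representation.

[vapkakkuppab]

Rule 1: /t/ before /k/ (velar) → [k]
Rule 1: /t/ before /p/ (labial) → [p]
After rule 1: vapkakkuppab
Rule 2: no segment meets the rule's conditions; no change.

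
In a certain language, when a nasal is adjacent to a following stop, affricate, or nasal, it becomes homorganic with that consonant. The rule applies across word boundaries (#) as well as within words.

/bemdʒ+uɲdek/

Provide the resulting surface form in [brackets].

[beɲdʒ+undek]

/m/ before /dʒ/ (palatal) → [ɲ]
/ɲ/ before /d/ (alveolar) → [n]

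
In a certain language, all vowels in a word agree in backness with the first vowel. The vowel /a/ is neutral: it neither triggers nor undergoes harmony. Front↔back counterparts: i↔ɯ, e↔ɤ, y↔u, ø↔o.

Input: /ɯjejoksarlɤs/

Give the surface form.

/e/ harmonizes with /ɯ/ ([+back]) → [ɤ]

[ɯjɤjoksarlɤs]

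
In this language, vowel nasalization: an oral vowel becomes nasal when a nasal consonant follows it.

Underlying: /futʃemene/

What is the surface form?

[futʃẽmẽne]

/e/ before nasal /m/ → [ẽ]
/e/ before nasal /n/ → [ẽ]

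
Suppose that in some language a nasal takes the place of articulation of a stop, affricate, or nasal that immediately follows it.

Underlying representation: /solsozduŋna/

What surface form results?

/ŋ/ before /n/ (alveolar) → [n]

[solsozdunna]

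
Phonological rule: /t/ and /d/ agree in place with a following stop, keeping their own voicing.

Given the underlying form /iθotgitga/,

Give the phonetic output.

[iθokgikga]

/t/ before /g/ (velar) → [k]
/t/ before /g/ (velar) → [k]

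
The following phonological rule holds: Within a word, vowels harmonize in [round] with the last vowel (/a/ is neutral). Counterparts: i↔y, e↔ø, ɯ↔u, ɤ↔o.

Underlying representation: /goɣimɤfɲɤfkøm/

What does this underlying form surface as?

/i/ harmonizes with /ø/ ([+round]) → [y]
/ɤ/ harmonizes with /ø/ ([+round]) → [o]
/ɤ/ harmonizes with /ø/ ([+round]) → [o]

[goɣymofɲofkøm]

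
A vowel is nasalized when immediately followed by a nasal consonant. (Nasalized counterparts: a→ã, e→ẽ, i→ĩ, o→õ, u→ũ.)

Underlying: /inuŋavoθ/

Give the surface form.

[ĩnũŋavoθ]

/i/ before nasal /n/ → [ĩ]
/u/ before nasal /ŋ/ → [ũ]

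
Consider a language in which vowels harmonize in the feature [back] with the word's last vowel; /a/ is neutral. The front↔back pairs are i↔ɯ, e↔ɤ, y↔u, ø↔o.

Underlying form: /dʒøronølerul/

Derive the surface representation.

/ø/ harmonizes with /u/ ([+back]) → [o]
/ø/ harmonizes with /u/ ([+back]) → [o]
/e/ harmonizes with /u/ ([+back]) → [ɤ]

[dʒoronolɤrul]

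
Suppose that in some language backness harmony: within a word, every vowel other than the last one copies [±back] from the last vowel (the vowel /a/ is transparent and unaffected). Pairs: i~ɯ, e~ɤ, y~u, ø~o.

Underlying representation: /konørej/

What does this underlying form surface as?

/o/ harmonizes with /e/ ([-back]) → [ø]

[kønørej]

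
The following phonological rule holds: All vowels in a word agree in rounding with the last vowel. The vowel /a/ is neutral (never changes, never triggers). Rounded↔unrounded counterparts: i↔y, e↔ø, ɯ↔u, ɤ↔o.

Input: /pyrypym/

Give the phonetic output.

no segment meets the rule's conditions; no change.

[pyrypym]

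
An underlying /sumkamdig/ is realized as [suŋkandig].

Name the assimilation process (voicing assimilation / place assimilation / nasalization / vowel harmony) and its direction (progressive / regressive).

place assimilation, regressive

/m/→[ŋ] /m/→[n].
Each target copies a feature from the following segment, so the direction is regressive.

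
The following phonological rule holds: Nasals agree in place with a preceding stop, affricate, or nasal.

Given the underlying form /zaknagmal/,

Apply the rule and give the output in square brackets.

/n/ after /k/ (velar) → [ŋ]
/m/ after /g/ (velar) → [ŋ]

[zakŋagŋal]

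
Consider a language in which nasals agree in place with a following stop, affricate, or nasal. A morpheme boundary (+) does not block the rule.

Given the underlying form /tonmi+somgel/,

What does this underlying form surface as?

/n/ before /m/ (labial) → [m]
/m/ before /g/ (velar) → [ŋ]

[tommi+soŋgel]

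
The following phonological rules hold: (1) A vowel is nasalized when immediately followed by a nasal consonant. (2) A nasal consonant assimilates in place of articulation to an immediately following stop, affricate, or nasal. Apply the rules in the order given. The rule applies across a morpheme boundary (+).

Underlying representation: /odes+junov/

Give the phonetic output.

[odes+jũnov]

Rule 1: /u/ before nasal /n/ → [ũ]
After rule 1: odes+jũnov
Rule 2: no segment meets the rule's conditions; no change.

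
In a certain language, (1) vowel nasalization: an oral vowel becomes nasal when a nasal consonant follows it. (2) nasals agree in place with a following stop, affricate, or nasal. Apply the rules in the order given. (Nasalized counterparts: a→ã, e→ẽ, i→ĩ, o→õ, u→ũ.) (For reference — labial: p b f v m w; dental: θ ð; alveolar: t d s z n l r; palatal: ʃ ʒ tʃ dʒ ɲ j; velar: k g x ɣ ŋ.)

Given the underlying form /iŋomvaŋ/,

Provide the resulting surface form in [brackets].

Rule 1: /i/ before nasal /ŋ/ → [ĩ]
Rule 1: /o/ before nasal /m/ → [õ]
Rule 1: /a/ before nasal /ŋ/ → [ã]
After rule 1: ĩŋõmvãŋ
Rule 2: no segment meets the rule's conditions; no change.

[ĩŋõmvãŋ]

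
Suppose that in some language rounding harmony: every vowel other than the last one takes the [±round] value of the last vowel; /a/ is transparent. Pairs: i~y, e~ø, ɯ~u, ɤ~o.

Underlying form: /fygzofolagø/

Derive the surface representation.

[fygzofolagø]

no segment meets the rule's conditions; no change.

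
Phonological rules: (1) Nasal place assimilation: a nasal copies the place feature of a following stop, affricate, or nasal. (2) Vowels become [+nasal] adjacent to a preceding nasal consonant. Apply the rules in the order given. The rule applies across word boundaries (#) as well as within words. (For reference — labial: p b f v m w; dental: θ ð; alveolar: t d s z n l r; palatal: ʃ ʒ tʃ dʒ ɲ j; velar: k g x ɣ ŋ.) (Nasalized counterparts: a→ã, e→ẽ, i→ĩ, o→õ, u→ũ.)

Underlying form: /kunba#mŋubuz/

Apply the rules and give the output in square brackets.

Rule 1: /n/ before /b/ (labial) → [m]
Rule 1: /m/ before /ŋ/ (velar) → [ŋ]
After rule 1: kumba#ŋŋubuz
Rule 2: /u/ after nasal /ŋ/ → [ũ]

[kumba#ŋŋũbuz]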